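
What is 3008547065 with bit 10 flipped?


3008547065 ^ (1 << 10) = 3008547065 ^ 1024 = 3008548089

3008548089


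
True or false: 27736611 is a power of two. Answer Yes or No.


0b1101001110011101000100011. Multiple bits set => No

No


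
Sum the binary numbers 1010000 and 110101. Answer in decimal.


1010000 + 110101 = 10000101 = 133

133


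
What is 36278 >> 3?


0b1000110110110110 >> 3 = 0b1000110110110 = 4534

4534


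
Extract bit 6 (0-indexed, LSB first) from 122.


0b1111010, position 6 = 1

1


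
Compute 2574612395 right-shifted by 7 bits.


0b10011001011101010111011110101011 >> 7 = 0b1001100101110101011101111 = 20114159

20114159


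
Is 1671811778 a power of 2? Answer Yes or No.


0b1100011101001011101001011000010. Multiple bits set => No

No


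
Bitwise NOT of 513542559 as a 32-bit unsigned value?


~0b11110100111000000100110011111 = 0b11100001011000111111011001100000 = 3781424736 (32-bit unsigned)

3781424736


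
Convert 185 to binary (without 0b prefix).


185 = 10111001 in binary

10111001


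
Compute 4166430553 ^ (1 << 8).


4166430553 ^ (1 << 8) = 4166430553 ^ 256 = 4166430297

4166430297


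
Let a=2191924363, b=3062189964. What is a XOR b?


2191924363 ^ 3062189964 = 874730247

874730247


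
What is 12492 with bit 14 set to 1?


12492 | (1 << 14) = 12492 | 16384 = 28876

28876


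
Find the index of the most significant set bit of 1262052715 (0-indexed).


0b1001011001110010110010101101011. Highest set bit at position 30

30


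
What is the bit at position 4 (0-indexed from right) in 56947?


0b1101111001110011, position 4 = 1

1


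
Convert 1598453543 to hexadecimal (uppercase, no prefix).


1598453543 = 5F467727 hex

5F467727


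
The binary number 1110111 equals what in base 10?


1110111 in decimal = 119

119


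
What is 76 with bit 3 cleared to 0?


76 & ~(1 << 3) = 68

68


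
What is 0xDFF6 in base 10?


DFF6 hex = 57334 decimal

57334


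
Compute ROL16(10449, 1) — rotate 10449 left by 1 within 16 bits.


Rotate 0b10100011010001 left by 1 (16-bit) = 0b101000110100010 = 20898

20898


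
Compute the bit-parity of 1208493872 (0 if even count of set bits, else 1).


0b1001000000010000010011100110000 has 9 ones => parity 1

1


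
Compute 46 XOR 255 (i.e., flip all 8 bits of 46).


46 ^ 255 = 209

209


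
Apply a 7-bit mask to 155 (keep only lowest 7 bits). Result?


155 & 127 = 27

27


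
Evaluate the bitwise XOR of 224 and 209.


0b11100000 ^ 0b11010001 = 0b110001 = 49

49


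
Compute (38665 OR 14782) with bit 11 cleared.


Step 1: 38665 | 14782 = 49087
Step 2: 49087 & ~(1 << 11) = 47039

47039


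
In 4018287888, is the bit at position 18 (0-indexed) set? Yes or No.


0b11101111100000100011010100010000, bit 18 = 0. No

No


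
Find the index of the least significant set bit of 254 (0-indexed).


0b11111110. Lowest set bit at position 1

1


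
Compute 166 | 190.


0b10100110 | 0b10111110 = 0b10111110 = 190

190


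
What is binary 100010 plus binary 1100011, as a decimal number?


100010 + 1100011 = 10000101 = 133

133


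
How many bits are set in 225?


0b11100001 has 4 set bits

4


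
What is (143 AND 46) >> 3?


Step 1: 143 & 46 = 14
Step 2: 14 >> 3 = 1

1


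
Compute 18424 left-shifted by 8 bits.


0b100011111111000 << 8 = 0b10001111111100000000000 = 4716544

4716544


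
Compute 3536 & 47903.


0b110111010000 & 0b1011101100011111 = 0b100100010000 = 2320

2320


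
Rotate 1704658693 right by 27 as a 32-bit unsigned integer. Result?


Rotate 0b1100101100110110000011100000101 right by 27 (32-bit) = 0b10110011011000001110000010101100 = 3009470636

3009470636


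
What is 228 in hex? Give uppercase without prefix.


228 = E4 hex

E4


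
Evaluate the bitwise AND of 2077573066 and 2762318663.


0b1111011110101010011111111001010 & 0b10100100101001011010001101000111 = 0b100000100001010010001101000010 = 545596226

545596226


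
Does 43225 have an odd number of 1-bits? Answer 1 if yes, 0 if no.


0b1010100011011001 has 8 ones => parity 0

0


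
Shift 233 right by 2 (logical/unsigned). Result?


0b11101001 >> 2 = 0b111010 = 58

58


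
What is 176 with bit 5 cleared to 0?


176 & ~(1 << 5) = 144

144


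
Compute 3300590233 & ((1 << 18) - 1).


3300590233 & 262143 = 197273

197273


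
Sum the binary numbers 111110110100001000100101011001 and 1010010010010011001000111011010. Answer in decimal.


111110110100001000100101011001 + 1010010010010011001000111011010 = 10010001000110100001101100110011 = 2434407219

2434407219


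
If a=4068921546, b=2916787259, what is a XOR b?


4068921546 ^ 2916787259 = 1599894769

1599894769


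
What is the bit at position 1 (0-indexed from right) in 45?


0b101101, position 1 = 0

0


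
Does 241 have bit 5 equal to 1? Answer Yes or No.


0b11110001, bit 5 = 1. Yes

Yes


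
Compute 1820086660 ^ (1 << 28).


1820086660 ^ (1 << 28) = 1820086660 ^ 268435456 = 2088522116

2088522116


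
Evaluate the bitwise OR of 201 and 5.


0b11001001 | 0b101 = 0b11001101 = 205

205


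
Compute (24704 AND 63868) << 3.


Step 1: 24704 & 63868 = 24576
Step 2: 24576 << 3 = 196608

196608


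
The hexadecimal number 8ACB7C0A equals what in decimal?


8ACB7C0A hex = 2328591370 decimal

2328591370


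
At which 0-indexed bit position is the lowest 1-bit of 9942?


0b10011011010110. Lowest set bit at position 1

1


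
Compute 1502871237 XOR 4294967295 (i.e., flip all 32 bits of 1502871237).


1502871237 ^ 4294967295 = 2792096058

2792096058


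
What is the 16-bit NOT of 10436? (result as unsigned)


~0b10100011000100 = 0b1101011100111011 = 55099 (16-bit unsigned)

55099


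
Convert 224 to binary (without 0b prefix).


224 = 11100000 in binary

11100000


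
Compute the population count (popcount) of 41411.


0b1010000111000011 has 7 set bits

7


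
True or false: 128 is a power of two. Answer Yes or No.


0b10000000. Only one bit set => Yes

Yes


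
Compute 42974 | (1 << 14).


42974 | (1 << 14) = 42974 | 16384 = 59358

59358


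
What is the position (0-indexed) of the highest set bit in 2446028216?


0b10010001110010110110110110111000. Highest set bit at position 31

31


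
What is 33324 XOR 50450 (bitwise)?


0b1000001000101100 ^ 0b1100010100010010 = 0b100011100111110 = 18238

18238


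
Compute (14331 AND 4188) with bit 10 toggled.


Step 1: 14331 & 4188 = 4184
Step 2: 4184 ^ (1 << 10) = 4184 ^ 1024 = 5208

5208


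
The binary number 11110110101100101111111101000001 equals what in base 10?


11110110101100101111111101000001 in decimal = 4138925889

4138925889


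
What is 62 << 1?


0b111110 << 1 = 0b1111100 = 124

124


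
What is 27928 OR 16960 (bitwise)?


0b110110100011000 | 0b100001001000000 = 0b110111101011000 = 28504

28504


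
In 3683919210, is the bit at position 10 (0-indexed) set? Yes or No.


0b11011011100101000010010101101010, bit 10 = 1. Yes

Yes


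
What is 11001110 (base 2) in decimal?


11001110 in decimal = 206

206


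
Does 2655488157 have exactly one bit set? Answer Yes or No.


0b10011110010001111000100010011101. Multiple bits set => No

No


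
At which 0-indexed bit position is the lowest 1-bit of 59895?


0b1110100111110111. Lowest set bit at position 0

0


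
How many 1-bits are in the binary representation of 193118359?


0b1011100000101100000010010111 has 12 set bits

12


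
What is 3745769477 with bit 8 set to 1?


3745769477 | (1 << 8) = 3745769477 | 256 = 3745769733

3745769733


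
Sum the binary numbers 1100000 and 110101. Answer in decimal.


1100000 + 110101 = 10010101 = 149

149


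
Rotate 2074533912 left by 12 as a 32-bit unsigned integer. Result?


Rotate 0b1111011101001101110000000011000 left by 12 (32-bit) = 0b1101110000000011000011110111010 = 1845594042

1845594042


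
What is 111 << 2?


0b1101111 << 2 = 0b110111100 = 444

444


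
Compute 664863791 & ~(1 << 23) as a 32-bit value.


664863791 & ~(1 << 23) = 656475183

656475183


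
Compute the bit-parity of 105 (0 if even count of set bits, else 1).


0b1101001 has 4 ones => parity 0

0


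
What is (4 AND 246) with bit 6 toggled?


Step 1: 4 & 246 = 4
Step 2: 4 ^ (1 << 6) = 4 ^ 64 = 68

68


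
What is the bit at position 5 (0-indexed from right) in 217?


0b11011001, position 5 = 0

0


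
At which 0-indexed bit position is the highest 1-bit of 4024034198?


0b11101111110110011110001110010110. Highest set bit at position 31

31


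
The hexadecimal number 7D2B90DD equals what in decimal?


7D2B90DD hex = 2100007133 decimal

2100007133


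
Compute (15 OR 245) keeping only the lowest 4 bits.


Step 1: 15 | 245 = 255
Step 2: 255 & 15 = 15

15


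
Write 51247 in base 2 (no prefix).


51247 = 1100100000101111 in binary

1100100000101111


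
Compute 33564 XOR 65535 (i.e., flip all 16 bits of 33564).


33564 ^ 65535 = 31971

31971


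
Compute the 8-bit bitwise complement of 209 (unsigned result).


~0b11010001 = 0b101110 = 46 (8-bit unsigned)

46


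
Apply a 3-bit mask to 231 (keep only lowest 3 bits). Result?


231 & 7 = 7

7


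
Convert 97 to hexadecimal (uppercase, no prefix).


97 = 61 hex

61


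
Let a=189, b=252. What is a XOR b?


189 ^ 252 = 65

65


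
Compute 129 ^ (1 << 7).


129 ^ (1 << 7) = 129 ^ 128 = 1

1


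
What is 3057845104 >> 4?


0b10110110010000110000001101110000 >> 4 = 0b1011011001000011000000110111 = 191115319

191115319


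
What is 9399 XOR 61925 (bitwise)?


0b10010010110111 ^ 0b1111000111100101 = 0b1101010101010010 = 54610

54610


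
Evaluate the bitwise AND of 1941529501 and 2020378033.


0b1110011101110010110001110011101 & 0b1111000011011001000010110110001 = 0b1110000001010000000000110010001 = 1881670033

1881670033


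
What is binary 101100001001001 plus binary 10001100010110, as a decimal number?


101100001001001 + 10001100010110 = 111101101011111 = 31583

31583


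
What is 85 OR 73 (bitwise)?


0b1010101 | 0b1001001 = 0b1011101 = 93

93


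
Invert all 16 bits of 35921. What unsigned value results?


35921 ^ 65535 = 29614

29614


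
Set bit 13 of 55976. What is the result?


55976 | (1 << 13) = 55976 | 8192 = 64168

64168


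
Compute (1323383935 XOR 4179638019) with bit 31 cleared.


Step 1: 1323383935 ^ 4179638019 = 3082881916
Step 2: 3082881916 & ~(1 << 31) = 935398268

935398268


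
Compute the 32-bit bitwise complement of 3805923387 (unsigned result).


~0b11100010110110011100100000111011 = 0b11101001001100011011111000100 = 489043908 (32-bit unsigned)

489043908


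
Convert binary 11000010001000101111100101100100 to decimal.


11000010001000101111100101100100 in decimal = 3257071972

3257071972


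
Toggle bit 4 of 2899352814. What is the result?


2899352814 ^ (1 << 4) = 2899352814 ^ 16 = 2899352830

2899352830


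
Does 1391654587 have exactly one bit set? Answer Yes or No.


0b1010010111100101111011010111011. Multiple bits set => No

No


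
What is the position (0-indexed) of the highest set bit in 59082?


0b1110011011001010. Highest set bit at position 15

15


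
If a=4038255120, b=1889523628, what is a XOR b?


4038255120 ^ 1889523628 = 2150446524

2150446524


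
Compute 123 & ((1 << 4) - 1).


123 & 15 = 11

11


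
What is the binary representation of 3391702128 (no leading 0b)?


3391702128 = 11001010001010010100010001110000 in binary

11001010001010010100010001110000


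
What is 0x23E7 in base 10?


23E7 hex = 9191 decimal

9191


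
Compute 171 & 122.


0b10101011 & 0b1111010 = 0b101010 = 42

42


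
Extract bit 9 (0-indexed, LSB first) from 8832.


0b10001010000000, position 9 = 1

1


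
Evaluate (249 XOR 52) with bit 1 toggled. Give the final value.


Step 1: 249 ^ 52 = 205
Step 2: 205 ^ (1 << 1) = 205 ^ 2 = 207

207


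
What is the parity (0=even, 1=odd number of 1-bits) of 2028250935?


0b1111000111001001010011100110111 has 18 ones => parity 0

0


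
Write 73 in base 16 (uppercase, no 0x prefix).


73 = 49 hex

49


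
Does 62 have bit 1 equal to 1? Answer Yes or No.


0b111110, bit 1 = 1. Yes

Yes


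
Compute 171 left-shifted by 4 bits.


0b10101011 << 4 = 0b101010110000 = 2736

2736


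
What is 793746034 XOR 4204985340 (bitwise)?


0b101111010011111001101001110010 ^ 0b11111010101000101111101111111100 = 0b11010101111011010110000110001110 = 3589104014

3589104014


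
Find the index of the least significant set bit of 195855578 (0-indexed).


0b1011101011001000010011011010. Lowest set bit at position 1

1


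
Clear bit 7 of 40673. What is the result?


40673 & ~(1 << 7) = 40545

40545


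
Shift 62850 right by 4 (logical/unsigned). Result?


0b1111010110000010 >> 4 = 0b111101011000 = 3928

3928


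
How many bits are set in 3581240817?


0b11010101011101010110010111110001 has 19 set bits

19


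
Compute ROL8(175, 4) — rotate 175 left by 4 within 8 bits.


Rotate 0b10101111 left by 4 (8-bit) = 0b11111010 = 250

250


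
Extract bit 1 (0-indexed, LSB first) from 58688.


0b1110010101000000, position 1 = 0

0


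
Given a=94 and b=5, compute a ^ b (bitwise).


94 ^ 5 = 91

91


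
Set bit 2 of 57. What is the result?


57 | (1 << 2) = 57 | 4 = 61

61


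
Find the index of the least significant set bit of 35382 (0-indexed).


0b1000101000110110. Lowest set bit at position 1

1


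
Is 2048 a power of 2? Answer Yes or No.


0b100000000000. Only one bit set => Yes

Yes


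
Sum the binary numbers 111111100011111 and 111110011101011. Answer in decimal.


111111100011111 + 111110011101011 = 1111110000001010 = 64522

64522


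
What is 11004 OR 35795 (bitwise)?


0b10101011111100 | 0b1000101111010011 = 0b1010101111111111 = 44031

44031


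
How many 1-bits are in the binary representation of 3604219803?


0b11010110110101000000011110011011 has 17 set bits

17


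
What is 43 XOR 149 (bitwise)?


0b101011 ^ 0b10010101 = 0b10111110 = 190

190


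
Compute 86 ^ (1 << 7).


86 ^ (1 << 7) = 86 ^ 128 = 214

214


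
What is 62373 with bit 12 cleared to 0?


62373 & ~(1 << 12) = 58277

58277


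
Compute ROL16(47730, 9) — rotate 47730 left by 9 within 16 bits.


Rotate 0b1011101001110010 left by 9 (16-bit) = 0b1110010101110100 = 58740

58740


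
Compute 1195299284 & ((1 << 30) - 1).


1195299284 & 1073741823 = 121557460

121557460


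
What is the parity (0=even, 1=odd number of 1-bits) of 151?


0b10010111 has 5 ones => parity 1

1


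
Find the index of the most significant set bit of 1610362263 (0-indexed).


0b1011111111111000010110110010111. Highest set bit at position 30

30


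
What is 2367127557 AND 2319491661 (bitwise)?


0b10001101000101111000000000000101 & 0b10001010010000001010001001001101 = 0b10001000000000001000000000000101 = 2281734149

2281734149


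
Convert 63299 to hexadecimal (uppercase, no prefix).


63299 = F743 hex

F743


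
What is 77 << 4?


0b1001101 << 4 = 0b10011010000 = 1232

1232


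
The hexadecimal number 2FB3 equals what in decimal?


2FB3 hex = 12211 decimal

12211


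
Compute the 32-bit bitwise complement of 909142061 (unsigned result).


~0b110110001100000110100000101101 = 0b11001001110011111001011111010010 = 3385825234 (32-bit unsigned)

3385825234


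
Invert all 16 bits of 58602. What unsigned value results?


58602 ^ 65535 = 6933

6933


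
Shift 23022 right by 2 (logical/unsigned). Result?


0b101100111101110 >> 2 = 0b1011001111011 = 5755

5755


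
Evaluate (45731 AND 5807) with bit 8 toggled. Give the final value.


Step 1: 45731 & 5807 = 4771
Step 2: 4771 ^ (1 << 8) = 4771 ^ 256 = 5027

5027


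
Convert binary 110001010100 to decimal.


110001010100 in decimal = 3156

3156


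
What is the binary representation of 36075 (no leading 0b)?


36075 = 1000110011101011 in binary

1000110011101011


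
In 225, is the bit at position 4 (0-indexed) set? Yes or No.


0b11100001, bit 4 = 0. No

No


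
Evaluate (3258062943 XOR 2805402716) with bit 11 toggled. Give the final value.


Step 1: 3258062943 ^ 2805402716 = 1694831619
Step 2: 1694831619 ^ (1 << 11) = 1694831619 ^ 2048 = 1694833667

1694833667


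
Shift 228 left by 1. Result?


0b11100100 << 1 = 0b111001000 = 456

456


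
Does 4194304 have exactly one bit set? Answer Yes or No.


0b10000000000000000000000. Only one bit set => Yes

Yes


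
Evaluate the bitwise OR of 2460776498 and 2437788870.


0b10010010101011000111100000110010 | 0b10010001010011011011010011000110 = 0b10010011111011011111110011110110 = 2481847542

2481847542


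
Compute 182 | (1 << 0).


182 | (1 << 0) = 182 | 1 = 183

183


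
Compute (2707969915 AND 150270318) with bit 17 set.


Step 1: 2707969915 & 150270318 = 6312298
Step 2: 6312298 | (1 << 17) = 6312298 | 131072 = 6443370

6443370


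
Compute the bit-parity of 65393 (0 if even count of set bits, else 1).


0b1111111101110001 has 12 ones => parity 0

0


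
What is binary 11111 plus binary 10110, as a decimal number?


11111 + 10110 = 110101 = 53

53


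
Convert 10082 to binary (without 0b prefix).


10082 = 10011101100010 in binary

10011101100010


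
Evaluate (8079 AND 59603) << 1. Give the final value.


Step 1: 8079 & 59603 = 2179
Step 2: 2179 << 1 = 4358

4358


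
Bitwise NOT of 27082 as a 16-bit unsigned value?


~0b110100111001010 = 0b1001011000110101 = 38453 (16-bit unsigned)

38453


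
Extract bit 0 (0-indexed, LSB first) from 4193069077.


0b11111001111011010010100000010101, position 0 = 1

1


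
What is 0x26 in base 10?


26 hex = 38 decimal

38


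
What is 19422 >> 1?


0b100101111011110 >> 1 = 0b10010111101111 = 9711

9711


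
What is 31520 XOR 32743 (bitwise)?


0b111101100100000 ^ 0b111111111100111 = 0b10011000111 = 1223

1223


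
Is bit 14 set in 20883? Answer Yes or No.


0b101000110010011, bit 14 = 1. Yes

Yes


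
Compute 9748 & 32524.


0b10011000010100 & 0b111111100001100 = 0b10011000000100 = 9732

9732


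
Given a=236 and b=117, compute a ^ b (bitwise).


236 ^ 117 = 153

153


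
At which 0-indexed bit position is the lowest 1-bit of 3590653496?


0b11010110000001010000011000111000. Lowest set bit at position 3

3


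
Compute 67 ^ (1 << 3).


67 ^ (1 << 3) = 67 ^ 8 = 75

75


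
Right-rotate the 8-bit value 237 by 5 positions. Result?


Rotate 0b11101101 right by 5 (8-bit) = 0b1101111 = 111

111


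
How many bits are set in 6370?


0b1100011100010 has 6 set bits

6


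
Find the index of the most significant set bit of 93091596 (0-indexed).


0b101100011000111011100001100. Highest set bit at position 26

26


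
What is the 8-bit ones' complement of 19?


19 ^ 255 = 236

236


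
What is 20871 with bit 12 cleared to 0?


20871 & ~(1 << 12) = 16775

16775


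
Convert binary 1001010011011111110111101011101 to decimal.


1001010011011111110111101011101 in decimal = 1248849757

1248849757


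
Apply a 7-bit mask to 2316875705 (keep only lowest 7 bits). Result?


2316875705 & 127 = 57

57


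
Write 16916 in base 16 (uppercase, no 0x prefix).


16916 = 4214 hex

4214


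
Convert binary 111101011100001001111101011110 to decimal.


111101011100001001111101011110 in decimal = 1030791006

1030791006


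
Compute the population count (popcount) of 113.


0b1110001 has 4 set bits

4


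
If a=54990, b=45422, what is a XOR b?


54990 ^ 45422 = 26528

26528


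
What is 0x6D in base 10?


6D hex = 109 decimal

109


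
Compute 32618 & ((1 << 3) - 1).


32618 & 7 = 2

2


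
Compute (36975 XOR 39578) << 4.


Step 1: 36975 ^ 39578 = 2805
Step 2: 2805 << 4 = 44880

44880


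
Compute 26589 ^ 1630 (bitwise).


0b110011111011101 ^ 0b11001011110 = 0b110000110000011 = 24963

24963


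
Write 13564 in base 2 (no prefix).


13564 = 11010011111100 in binary

11010011111100


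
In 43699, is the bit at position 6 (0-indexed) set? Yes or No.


0b1010101010110011, bit 6 = 0. No

No


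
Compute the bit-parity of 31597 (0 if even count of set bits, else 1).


0b111101101101101 has 11 ones => parity 1

1


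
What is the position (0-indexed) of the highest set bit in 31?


0b11111. Highest set bit at position 4

4


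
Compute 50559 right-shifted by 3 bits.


0b1100010101111111 >> 3 = 0b1100010101111 = 6319

6319


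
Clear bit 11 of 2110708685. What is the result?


2110708685 & ~(1 << 11) = 2110706637

2110706637


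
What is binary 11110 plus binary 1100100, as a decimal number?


11110 + 1100100 = 10000010 = 130

130


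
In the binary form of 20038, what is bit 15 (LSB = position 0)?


0b100111001000110, position 15 = 0

0


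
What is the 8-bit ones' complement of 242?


242 ^ 255 = 13

13


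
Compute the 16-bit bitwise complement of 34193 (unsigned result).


~0b1000010110010001 = 0b111101001101110 = 31342 (16-bit unsigned)

31342


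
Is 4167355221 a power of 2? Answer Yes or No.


0b11111000011001001100101101010101. Multiple bits set => No

No


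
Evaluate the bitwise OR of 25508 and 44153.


0b110001110100100 | 0b1010110001111001 = 0b1110111111111101 = 61437

61437


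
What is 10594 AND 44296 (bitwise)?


0b10100101100010 & 0b1010110100001000 = 0b10100100000000 = 10496

10496


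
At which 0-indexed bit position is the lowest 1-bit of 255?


0b11111111. Lowest set bit at position 0

0


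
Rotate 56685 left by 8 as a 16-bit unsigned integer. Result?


Rotate 0b1101110101101101 left by 8 (16-bit) = 0b110110111011101 = 28125

28125


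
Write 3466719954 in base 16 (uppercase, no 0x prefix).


3466719954 = CEA1F2D2 hex

CEA1F2D2


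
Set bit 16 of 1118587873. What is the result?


1118587873 | (1 << 16) = 1118587873 | 65536 = 1118653409

1118653409


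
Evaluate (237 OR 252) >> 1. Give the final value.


Step 1: 237 | 252 = 253
Step 2: 253 >> 1 = 126

126


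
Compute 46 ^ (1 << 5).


46 ^ (1 << 5) = 46 ^ 32 = 14

14


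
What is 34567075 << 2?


0b10000011110111001110100011 << 2 = 0b1000001111011100111010001100 = 138268300

138268300


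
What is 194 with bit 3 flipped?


194 ^ (1 << 3) = 194 ^ 8 = 202

202


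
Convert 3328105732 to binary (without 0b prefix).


3328105732 = 11000110010111101101110100000100 in binary

11000110010111101101110100000100


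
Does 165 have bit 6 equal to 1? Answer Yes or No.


0b10100101, bit 6 = 0. No

No


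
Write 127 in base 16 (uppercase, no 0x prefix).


127 = 7F hex

7F


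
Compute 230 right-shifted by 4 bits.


0b11100110 >> 4 = 0b1110 = 14

14


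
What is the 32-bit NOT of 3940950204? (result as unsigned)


~0b11101010111001100010000010111100 = 0b10101000110011101111101000011 = 354017091 (32-bit unsigned)

354017091


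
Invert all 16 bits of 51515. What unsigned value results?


51515 ^ 65535 = 14020

14020


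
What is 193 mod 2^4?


193 & 15 = 1

1


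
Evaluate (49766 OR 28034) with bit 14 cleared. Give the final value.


Step 1: 49766 | 28034 = 61414
Step 2: 61414 & ~(1 << 14) = 45030

45030


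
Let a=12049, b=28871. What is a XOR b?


12049 ^ 28871 = 24534

24534


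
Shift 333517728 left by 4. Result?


0b10011111000010001001110100000 << 4 = 0b100111110000100010011101000000000 = 5336283648

5336283648


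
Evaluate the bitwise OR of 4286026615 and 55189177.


0b11111111011101111001001101110111 | 0b11010010100001111010111001 = 0b11111111011111111001111111111111 = 4286554111

4286554111


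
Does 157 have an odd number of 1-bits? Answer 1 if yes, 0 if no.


0b10011101 has 5 ones => parity 1

1


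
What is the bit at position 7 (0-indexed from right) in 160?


0b10100000, position 7 = 1

1


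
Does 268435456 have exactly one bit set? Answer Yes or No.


0b10000000000000000000000000000. Only one bit set => Yes

Yes


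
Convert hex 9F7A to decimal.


9F7A hex = 40826 decimal

40826


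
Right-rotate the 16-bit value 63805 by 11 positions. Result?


Rotate 0b1111100100111101 right by 11 (16-bit) = 0b10011110111111 = 10175

10175


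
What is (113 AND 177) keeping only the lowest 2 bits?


Step 1: 113 & 177 = 49
Step 2: 49 & 3 = 1

1


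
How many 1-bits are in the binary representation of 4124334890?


0b11110101110101000101101100101010 has 18 set bits

18


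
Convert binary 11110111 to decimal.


11110111 in decimal = 247

247


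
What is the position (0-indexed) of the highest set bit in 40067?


0b1001110010000011. Highest set bit at position 15

15


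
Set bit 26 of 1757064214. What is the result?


1757064214 | (1 << 26) = 1757064214 | 67108864 = 1824173078

1824173078


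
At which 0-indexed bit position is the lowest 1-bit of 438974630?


0b11010001010100011100010100110. Lowest set bit at position 1

1


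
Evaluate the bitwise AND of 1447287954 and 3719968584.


0b1010110010000111101110010010010 & 0b11011101101110100011011101001000 = 0b1010100000000100001010000000000 = 1409422336

1409422336


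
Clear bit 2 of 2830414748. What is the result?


2830414748 & ~(1 << 2) = 2830414744

2830414744


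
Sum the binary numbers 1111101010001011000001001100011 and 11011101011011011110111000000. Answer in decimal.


1111101010001011000001001100011 + 11011101011011011110111000000 = 10011000111100110100000000100011 = 2566078499

2566078499


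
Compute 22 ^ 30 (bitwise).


0b10110 ^ 0b11110 = 0b1000 = 8

8


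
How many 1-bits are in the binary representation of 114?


0b1110010 has 4 set bits

4


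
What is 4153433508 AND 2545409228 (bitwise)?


0b11110111100100000101110110100100 & 0b10010111101101111101110011001100 = 0b10010111100100000101110010000100 = 2542820484

2542820484


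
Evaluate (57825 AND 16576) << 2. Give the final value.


Step 1: 57825 & 16576 = 16576
Step 2: 16576 << 2 = 66304

66304


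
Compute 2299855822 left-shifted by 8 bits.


0b10001001000101010000001111001110 << 8 = 0b1000100100010101000000111100111000000000 = 588763090432

588763090432


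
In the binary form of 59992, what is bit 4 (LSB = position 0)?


0b1110101001011000, position 4 = 1

1


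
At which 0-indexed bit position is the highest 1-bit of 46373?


0b1011010100100101. Highest set bit at position 15

15


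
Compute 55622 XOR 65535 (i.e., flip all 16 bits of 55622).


55622 ^ 65535 = 9913

9913


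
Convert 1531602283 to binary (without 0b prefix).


1531602283 = 1011011010010100110010101101011 in binary

1011011010010100110010101101011


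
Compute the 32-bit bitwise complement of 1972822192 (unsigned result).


~0b1110101100101101110000010110000 = 0b10001010011010010001111101001111 = 2322145103 (32-bit unsigned)

2322145103


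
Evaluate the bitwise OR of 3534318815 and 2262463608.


0b11010010101010010110110011011111 | 0b10000110110110100111010001111000 = 0b11010110111110110111110011111111 = 3606805759

3606805759


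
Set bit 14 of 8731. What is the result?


8731 | (1 << 14) = 8731 | 16384 = 25115

25115


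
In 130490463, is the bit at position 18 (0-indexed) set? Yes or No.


0b111110001110010000001011111, bit 18 = 1. Yes

Yes


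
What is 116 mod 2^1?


116 & 1 = 0

0


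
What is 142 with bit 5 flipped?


142 ^ (1 << 5) = 142 ^ 32 = 174

174


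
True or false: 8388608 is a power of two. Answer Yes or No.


0b100000000000000000000000. Only one bit set => Yes

Yes


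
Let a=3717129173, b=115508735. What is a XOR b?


3717129173 ^ 115508735 = 3681314346

3681314346


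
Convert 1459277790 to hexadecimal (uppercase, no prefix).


1459277790 = 56FACFDE hex

56FACFDE


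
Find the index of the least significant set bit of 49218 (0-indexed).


0b1100000001000010. Lowest set bit at position 1

1


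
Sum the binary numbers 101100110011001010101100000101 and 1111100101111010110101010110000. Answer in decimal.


101100110011001010101100000101 + 1111100101111010110101010110000 = 10101001100010100001010110110101 = 2844399029

2844399029


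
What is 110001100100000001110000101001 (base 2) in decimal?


110001100100000001110000101001 in decimal = 831527977

831527977


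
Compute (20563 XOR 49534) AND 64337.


Step 1: 20563 ^ 49534 = 37165
Step 2: 37165 & 64337 = 37121

37121


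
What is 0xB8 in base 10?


B8 hex = 184 decimal

184


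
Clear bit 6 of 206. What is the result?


206 & ~(1 << 6) = 142

142


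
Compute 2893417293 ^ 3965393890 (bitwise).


0b10101100011101100000101101001101 ^ 0b11101100010110110001101111100010 = 0b1000000001011010001000010101111 = 1076695215

1076695215


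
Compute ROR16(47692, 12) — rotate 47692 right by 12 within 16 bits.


Rotate 0b1011101001001100 right by 12 (16-bit) = 0b1010010011001011 = 42187

42187


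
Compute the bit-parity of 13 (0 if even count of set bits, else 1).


0b1101 has 3 ones => parity 1

1


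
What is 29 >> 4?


0b11101 >> 4 = 0b1 = 1

1


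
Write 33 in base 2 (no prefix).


33 = 100001 in binary

100001


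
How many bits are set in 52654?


0b1100110110101110 has 10 set bits

10


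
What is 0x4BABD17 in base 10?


4BABD17 hex = 79346967 decimal

79346967


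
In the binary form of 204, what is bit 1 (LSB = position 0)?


0b11001100, position 1 = 0

0


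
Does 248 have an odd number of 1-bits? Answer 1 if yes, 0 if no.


0b11111000 has 5 ones => parity 1

1


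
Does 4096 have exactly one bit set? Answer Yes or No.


0b1000000000000. Only one bit set => Yes

Yes


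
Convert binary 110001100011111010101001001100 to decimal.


110001100011111010101001001100 in decimal = 831498828

831498828


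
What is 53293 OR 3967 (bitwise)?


0b1101000000101101 | 0b111101111111 = 0b1101111101111111 = 57215

57215


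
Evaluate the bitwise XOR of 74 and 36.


0b1001010 ^ 0b100100 = 0b1101110 = 110

110


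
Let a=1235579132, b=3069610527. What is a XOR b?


1235579132 ^ 3069610527 = 4283693795

4283693795


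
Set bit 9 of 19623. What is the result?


19623 | (1 << 9) = 19623 | 512 = 20135

20135


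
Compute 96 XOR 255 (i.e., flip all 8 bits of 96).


96 ^ 255 = 159

159


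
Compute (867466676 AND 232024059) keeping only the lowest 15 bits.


Step 1: 867466676 & 232024059 = 26502576
Step 2: 26502576 & 32767 = 26032

26032


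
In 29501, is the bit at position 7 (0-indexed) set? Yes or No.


0b111001100111101, bit 7 = 0. No

No


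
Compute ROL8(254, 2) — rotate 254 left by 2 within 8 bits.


Rotate 0b11111110 left by 2 (8-bit) = 0b11111011 = 251

251


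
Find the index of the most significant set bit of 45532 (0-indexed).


0b1011000111011100. Highest set bit at position 15

15


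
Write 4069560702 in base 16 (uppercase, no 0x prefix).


4069560702 = F290917E hex

F290917E


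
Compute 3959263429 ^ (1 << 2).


3959263429 ^ (1 << 2) = 3959263429 ^ 4 = 3959263425

3959263425


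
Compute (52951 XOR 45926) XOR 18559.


Step 1: 52951 ^ 45926 = 32177
Step 2: 32177 ^ 18559 = 13774

13774


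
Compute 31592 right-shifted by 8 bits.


0b111101101101000 >> 8 = 0b1111011 = 123

123


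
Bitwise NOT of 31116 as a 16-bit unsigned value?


~0b111100110001100 = 0b1000011001110011 = 34419 (16-bit unsigned)

34419


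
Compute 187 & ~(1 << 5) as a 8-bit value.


187 & ~(1 << 5) = 155

155


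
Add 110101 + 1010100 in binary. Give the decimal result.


110101 + 1010100 = 10001001 = 137

137


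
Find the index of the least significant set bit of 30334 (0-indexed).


0b111011001111110. Lowest set bit at position 1

1


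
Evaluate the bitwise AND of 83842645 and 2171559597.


0b100111111110101011001010101 & 0b10000001011011110101111010101101 = 0b11011110101011000000101 = 7296517

7296517


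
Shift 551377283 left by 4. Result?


0b100000110111010101100110000011 << 4 = 0b1000001101110101011001100000110000 = 8822036528

8822036528


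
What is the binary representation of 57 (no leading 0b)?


57 = 111001 in binary

111001


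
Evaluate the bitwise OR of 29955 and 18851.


0b111010100000011 | 0b100100110100011 = 0b111110110100011 = 32163

32163


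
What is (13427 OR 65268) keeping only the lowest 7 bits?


Step 1: 13427 | 65268 = 65271
Step 2: 65271 & 127 = 119

119


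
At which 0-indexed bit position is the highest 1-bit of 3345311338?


0b11000111011001010110011001101010. Highest set bit at position 31

31


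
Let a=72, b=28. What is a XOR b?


72 ^ 28 = 84

84


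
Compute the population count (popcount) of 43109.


0b1010100001100101 has 7 set bits

7


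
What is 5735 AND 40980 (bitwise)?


0b1011001100111 & 0b1010000000010100 = 0b100 = 4

4


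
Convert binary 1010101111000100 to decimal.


1010101111000100 in decimal = 43972

43972


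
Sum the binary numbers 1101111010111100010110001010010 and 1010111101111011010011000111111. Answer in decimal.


1101111010111100010110001010010 + 1010111101111011010011000111111 = 11000111000110111101001010010001 = 3340489361

3340489361


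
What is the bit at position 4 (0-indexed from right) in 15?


0b1111, position 4 = 0

0


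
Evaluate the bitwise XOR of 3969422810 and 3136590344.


0b11101100100110001001010111011010 ^ 0b10111010111101001001001000001000 = 0b1010110011011000000011111010010 = 1449920466

1449920466


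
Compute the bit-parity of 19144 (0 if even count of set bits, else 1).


0b100101011001000 has 6 ones => parity 0

0


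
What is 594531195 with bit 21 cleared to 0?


594531195 & ~(1 << 21) = 592434043

592434043


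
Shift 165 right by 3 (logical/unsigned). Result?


0b10100101 >> 3 = 0b10100 = 20

20


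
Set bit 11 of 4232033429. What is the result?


4232033429 | (1 << 11) = 4232033429 | 2048 = 4232035477

4232035477


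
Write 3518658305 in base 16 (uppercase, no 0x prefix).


3518658305 = D1BA7701 hex

D1BA7701


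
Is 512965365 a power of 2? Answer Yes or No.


0b11110100100110011101011110101. Multiple bits set => No

No


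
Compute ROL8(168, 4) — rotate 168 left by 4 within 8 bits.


Rotate 0b10101000 left by 4 (8-bit) = 0b10001010 = 138

138


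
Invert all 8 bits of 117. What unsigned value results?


117 ^ 255 = 138

138


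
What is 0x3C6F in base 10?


3C6F hex = 15471 decimal

15471


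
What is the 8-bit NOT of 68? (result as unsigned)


~0b1000100 = 0b10111011 = 187 (8-bit unsigned)

187


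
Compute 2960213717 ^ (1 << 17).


2960213717 ^ (1 << 17) = 2960213717 ^ 131072 = 2960344789

2960344789


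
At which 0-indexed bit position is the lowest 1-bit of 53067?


0b1100111101001011. Lowest set bit at position 0

0


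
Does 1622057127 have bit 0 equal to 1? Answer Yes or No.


0b1100000101011101010000010100111, bit 0 = 1. Yes

Yes


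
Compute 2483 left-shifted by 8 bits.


0b100110110011 << 8 = 0b10011011001100000000 = 635648

635648


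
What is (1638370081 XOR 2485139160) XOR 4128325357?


Step 1: 1638370081 ^ 2485139160 = 4119313913
Step 2: 4119313913 ^ 4128325357 = 60195604

60195604


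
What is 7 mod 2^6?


7 & 63 = 7

7


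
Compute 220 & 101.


0b11011100 & 0b1100101 = 0b1000100 = 68

68


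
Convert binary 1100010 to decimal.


1100010 in decimal = 98

98


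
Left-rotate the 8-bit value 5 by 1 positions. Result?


Rotate 0b101 left by 1 (8-bit) = 0b1010 = 10

10


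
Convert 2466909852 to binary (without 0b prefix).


2466909852 = 10010011000010100000111010011100 in binary

10010011000010100000111010011100


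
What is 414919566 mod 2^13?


414919566 & 8191 = 2958

2958


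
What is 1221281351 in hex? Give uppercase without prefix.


1221281351 = 48CB4647 hex

48CB4647


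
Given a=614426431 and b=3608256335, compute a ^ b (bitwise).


614426431 ^ 3608256335 = 4086233200

4086233200


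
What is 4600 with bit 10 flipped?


4600 ^ (1 << 10) = 4600 ^ 1024 = 5624

5624


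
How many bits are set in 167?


0b10100111 has 5 set bits

5


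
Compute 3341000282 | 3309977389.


0b11000111001000111001111001011010 | 0b11000101010010100011111100101101 = 0b11000111011010111011111101111111 = 3345727359

3345727359


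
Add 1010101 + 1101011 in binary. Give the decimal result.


1010101 + 1101011 = 11000000 = 192

192


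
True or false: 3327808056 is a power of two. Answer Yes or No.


0b11000110010110100101001000111000. Multiple bits set => No

No


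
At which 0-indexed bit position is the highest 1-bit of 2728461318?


0b10100010101000010000010000000110. Highest set bit at position 31

31


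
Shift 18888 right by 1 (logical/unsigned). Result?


0b100100111001000 >> 1 = 0b10010011100100 = 9444

9444


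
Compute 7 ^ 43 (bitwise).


0b111 ^ 0b101011 = 0b101100 = 44

44


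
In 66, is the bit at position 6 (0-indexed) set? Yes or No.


0b1000010, bit 6 = 1. Yes

Yes


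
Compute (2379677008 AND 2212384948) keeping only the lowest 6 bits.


Step 1: 2379677008 & 2212384948 = 2178306064
Step 2: 2178306064 & 63 = 16

16


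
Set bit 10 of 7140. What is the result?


7140 | (1 << 10) = 7140 | 1024 = 8164

8164


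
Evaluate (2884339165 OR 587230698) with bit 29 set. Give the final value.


Step 1: 2884339165 | 587230698 = 2884365823
Step 2: 2884365823 | (1 << 29) = 2884365823 | 536870912 = 2884365823

2884365823


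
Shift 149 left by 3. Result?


0b10010101 << 3 = 0b10010101000 = 1192

1192


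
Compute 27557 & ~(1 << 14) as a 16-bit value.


27557 & ~(1 << 14) = 11173

11173


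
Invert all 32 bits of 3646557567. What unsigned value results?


3646557567 ^ 4294967295 = 648409728

648409728


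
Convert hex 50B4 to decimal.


50B4 hex = 20660 decimal

20660


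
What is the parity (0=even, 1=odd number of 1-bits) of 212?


0b11010100 has 4 ones => parity 0

0


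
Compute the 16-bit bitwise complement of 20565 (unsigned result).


~0b101000001010101 = 0b1010111110101010 = 44970 (16-bit unsigned)

44970


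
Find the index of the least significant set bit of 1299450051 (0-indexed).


0b1001101011101000000100011000011. Lowest set bit at position 0

0


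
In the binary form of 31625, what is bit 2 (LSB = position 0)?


0b111101110001001, position 2 = 0

0


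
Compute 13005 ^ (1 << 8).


13005 ^ (1 << 8) = 13005 ^ 256 = 13261

13261
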